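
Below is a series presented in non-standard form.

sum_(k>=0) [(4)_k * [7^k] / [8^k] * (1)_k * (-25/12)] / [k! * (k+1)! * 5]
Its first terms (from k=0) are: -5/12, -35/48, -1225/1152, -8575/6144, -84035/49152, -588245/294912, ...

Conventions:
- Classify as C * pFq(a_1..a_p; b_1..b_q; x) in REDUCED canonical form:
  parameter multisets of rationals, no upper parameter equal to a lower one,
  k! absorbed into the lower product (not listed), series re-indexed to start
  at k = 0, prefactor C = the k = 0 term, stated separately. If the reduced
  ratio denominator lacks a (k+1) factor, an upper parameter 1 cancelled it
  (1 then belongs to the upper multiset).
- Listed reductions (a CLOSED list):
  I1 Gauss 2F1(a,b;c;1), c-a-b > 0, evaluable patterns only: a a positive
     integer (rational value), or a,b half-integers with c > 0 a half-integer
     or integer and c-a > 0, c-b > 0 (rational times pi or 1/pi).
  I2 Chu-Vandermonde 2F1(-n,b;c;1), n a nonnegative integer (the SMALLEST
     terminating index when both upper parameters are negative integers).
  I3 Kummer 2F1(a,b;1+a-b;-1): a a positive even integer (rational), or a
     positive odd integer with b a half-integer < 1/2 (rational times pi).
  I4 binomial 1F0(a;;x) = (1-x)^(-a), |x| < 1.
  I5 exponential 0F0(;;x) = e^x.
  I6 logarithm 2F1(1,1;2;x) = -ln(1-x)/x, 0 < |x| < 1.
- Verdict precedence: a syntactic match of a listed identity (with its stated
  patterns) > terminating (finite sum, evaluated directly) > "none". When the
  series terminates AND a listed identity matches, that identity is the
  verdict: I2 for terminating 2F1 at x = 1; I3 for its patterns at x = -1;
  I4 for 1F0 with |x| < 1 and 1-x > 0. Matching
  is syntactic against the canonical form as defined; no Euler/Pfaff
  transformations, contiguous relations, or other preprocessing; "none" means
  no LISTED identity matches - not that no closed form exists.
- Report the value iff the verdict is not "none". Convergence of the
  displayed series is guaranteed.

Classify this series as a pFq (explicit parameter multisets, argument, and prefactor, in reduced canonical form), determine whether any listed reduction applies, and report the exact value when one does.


With C = -5/12: the canonical form is 2F1(1, 4; 2; 7/8). Verdict: none (x = 7/8): each listed identity misses the multisets {1, 4} ; {2}.

The tell: from the first term -5/12: the two geometric factors (C = -5/12) combine into one argument.
Step ratio: r(k) = (7/8) * (k+1) (k+4) / [(k+2) (k+1)] - rational in k, leading ratio (7/8); with t_0 = -5/12, classification follows.


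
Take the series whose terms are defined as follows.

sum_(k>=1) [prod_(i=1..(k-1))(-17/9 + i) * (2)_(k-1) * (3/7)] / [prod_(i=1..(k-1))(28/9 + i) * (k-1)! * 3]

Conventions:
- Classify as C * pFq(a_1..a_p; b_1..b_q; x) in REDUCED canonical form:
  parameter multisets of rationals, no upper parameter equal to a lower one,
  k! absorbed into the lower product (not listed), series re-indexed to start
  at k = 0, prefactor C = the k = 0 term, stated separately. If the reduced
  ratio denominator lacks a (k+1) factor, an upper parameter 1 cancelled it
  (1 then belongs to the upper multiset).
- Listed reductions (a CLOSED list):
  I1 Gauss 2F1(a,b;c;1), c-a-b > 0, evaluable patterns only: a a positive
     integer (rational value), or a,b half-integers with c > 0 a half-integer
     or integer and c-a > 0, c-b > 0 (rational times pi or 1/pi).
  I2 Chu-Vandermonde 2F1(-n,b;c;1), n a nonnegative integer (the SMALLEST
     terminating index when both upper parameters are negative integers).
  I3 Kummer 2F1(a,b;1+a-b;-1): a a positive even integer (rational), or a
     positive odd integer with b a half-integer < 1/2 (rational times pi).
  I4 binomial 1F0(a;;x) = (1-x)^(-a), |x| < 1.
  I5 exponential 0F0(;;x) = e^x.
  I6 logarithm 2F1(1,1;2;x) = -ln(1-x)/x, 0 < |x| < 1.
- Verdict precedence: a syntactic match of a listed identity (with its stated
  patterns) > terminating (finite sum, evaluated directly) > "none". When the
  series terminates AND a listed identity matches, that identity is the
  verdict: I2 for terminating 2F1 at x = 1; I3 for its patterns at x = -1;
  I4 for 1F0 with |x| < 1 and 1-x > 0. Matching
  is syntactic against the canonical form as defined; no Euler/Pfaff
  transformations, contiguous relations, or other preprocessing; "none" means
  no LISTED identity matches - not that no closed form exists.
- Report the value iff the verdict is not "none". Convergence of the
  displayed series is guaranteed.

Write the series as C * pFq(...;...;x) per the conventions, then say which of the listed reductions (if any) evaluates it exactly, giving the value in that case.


This is 1/7 * 2F1(-8/9, 2; 37/9; 1) in reduced canonical form. Verdict: the Gauss summation I1 fires (x = 1: the Gamma ratio telescopes since c-a-b = 3 > 0 and a = 2 in Z>0). Exact value: 19/243.

First insight: t_0 = 1/7 here, and the running product (C = 1/7) telescopes to a rising factorial.
Term ratio: r(k) = 1 * (k-8/9) (k+2) / [(k+37/9) (k+1)] - poly over poly, x = 1 from leading terms; C = 1/7 at k = 0.


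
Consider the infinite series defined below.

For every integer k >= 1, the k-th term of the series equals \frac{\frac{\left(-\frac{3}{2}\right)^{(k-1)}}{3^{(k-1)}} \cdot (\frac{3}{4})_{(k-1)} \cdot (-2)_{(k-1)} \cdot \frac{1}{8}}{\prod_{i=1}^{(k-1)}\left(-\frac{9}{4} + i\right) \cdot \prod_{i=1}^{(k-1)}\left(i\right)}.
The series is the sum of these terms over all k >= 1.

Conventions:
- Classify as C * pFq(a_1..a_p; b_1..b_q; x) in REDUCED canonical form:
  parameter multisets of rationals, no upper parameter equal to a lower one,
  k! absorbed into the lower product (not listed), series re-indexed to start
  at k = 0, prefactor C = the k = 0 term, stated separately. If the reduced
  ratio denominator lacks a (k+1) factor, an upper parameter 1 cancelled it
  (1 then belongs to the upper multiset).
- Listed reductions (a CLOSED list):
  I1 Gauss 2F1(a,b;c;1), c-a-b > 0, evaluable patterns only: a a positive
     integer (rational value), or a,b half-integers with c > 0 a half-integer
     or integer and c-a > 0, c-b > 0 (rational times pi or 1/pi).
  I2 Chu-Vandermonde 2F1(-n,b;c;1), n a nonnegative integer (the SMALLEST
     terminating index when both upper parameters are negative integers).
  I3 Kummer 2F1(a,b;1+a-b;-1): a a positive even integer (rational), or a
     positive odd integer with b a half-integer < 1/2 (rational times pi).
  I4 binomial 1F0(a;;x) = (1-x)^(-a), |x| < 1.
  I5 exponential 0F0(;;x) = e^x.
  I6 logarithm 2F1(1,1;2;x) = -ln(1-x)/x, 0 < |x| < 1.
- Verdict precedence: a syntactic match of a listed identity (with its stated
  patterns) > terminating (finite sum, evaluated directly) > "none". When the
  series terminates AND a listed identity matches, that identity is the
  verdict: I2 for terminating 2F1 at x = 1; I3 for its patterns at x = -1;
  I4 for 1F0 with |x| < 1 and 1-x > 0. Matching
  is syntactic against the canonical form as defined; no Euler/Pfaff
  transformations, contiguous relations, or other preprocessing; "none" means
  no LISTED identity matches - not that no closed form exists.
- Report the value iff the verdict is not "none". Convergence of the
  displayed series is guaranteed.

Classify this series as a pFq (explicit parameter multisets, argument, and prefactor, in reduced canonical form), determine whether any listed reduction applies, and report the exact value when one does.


Canonical form: C = \frac{1}{8} times 2F1 with upper {-2, \frac{3}{4}}, lower {-\frac{5}{4}}, x = -\frac{1}{2}. Verdict: terminating. With -2 upstairs the series is a 3-term polynomial sum; evaluated term by term. Exact value: \frac{29}{160}.

The tell: with t_0 = \frac{1}{8}, the lower running product (C = 1/8, x = -1/2) is a rising factorial.
Term ratio: r(k) = -\frac{1}{2} * (k-2) (k+\frac{3}{4}) / [(k-\frac{5}{4}) (k+1)] - rational; roots negated = parameters, x = -\frac{1}{2}, C = \frac{1}{8}.


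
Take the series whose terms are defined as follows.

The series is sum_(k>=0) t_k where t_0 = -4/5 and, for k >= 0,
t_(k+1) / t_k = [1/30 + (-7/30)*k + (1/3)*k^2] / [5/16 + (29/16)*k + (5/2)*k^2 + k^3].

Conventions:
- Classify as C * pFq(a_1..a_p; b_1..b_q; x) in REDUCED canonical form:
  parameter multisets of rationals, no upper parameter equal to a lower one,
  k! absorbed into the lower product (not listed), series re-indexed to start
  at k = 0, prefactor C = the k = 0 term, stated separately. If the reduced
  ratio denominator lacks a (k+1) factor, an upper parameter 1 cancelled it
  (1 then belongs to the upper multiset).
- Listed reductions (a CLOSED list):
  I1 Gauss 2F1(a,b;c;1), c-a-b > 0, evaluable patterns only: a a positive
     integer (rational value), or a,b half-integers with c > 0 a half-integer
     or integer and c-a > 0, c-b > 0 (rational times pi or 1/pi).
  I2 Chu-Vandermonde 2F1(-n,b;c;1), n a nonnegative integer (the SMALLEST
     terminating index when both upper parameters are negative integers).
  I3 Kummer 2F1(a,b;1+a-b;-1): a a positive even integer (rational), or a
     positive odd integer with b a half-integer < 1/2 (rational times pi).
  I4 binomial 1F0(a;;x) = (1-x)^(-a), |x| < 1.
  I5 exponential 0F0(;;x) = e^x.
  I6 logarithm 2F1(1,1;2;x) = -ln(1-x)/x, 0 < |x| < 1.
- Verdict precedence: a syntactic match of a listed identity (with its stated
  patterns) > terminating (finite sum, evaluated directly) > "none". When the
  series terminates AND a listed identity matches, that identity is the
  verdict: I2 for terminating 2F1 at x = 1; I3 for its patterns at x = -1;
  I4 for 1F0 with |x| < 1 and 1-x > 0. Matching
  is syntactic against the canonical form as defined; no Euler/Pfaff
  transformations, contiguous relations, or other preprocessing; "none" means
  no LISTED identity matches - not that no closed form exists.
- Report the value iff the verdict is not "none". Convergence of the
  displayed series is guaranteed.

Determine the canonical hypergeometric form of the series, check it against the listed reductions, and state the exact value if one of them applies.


Structural cue: x = (1/3) and the expanded ratio factors over Q; C = -4/5, x = 1/3, roots give parameters.
Term ratio: r(k) = (1/3) * (k-1/2) (k-1/5) / [(k+1/4) (k+5/4) (k+1)] - poly over poly, x = (1/3) from leading terms; C = -4/5 at k = 0.

The series (x = 1/3) is 2F2: upper {-1/2, -1/5}, lower {1/4, 5/4}, prefactor -4/5. Verdict: none - at argument 1/3 the multisets {-1/2, -1/5} ; {1/4, 5/4} match no listed identity.


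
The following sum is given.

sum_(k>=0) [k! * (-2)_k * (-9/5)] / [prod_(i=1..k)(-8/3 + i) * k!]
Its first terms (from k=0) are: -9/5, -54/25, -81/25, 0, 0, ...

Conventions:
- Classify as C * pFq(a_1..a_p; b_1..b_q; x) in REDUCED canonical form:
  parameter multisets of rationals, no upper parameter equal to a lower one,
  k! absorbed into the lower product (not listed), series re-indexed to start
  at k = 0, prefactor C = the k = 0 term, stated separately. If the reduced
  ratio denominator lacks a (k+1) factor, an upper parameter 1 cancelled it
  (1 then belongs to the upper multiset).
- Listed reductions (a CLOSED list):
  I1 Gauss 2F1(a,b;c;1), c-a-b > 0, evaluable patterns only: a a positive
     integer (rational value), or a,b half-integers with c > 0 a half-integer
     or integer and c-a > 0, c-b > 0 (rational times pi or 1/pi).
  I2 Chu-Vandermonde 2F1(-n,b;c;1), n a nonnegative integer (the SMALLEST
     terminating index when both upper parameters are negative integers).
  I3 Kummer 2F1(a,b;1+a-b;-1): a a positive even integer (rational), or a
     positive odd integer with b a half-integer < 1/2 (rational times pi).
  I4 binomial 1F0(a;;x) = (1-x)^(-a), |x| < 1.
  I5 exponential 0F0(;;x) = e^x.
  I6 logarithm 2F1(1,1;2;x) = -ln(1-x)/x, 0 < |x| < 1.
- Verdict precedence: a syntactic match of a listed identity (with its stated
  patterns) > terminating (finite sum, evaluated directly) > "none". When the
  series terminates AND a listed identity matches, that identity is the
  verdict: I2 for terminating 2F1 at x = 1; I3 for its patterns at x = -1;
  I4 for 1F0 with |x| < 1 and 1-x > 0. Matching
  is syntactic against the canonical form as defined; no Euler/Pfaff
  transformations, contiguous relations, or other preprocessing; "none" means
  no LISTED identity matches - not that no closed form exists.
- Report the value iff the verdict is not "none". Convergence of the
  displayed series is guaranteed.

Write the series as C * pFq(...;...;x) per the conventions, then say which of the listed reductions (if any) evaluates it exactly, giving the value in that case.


Classification (C = -9/5): 2F1 with upper {-2, 1}, lower {-5/3}, argument x = 1. Verdict: the Chu-Vandermonde identity I2 applies (terminating 2F1 at x = 1 with n = 2, b = 1, c = -5/3). Its exact value is -36/5.

First insight: x = 1 and the lower running product (C = -9/5, x = 1) is a rising factorial.
Ratio: r(k) = 1 * (k-2) (k+1) / [(k-5/3) (k+1)] - rational; roots negated = parameters, x = 1, C = -9/5.


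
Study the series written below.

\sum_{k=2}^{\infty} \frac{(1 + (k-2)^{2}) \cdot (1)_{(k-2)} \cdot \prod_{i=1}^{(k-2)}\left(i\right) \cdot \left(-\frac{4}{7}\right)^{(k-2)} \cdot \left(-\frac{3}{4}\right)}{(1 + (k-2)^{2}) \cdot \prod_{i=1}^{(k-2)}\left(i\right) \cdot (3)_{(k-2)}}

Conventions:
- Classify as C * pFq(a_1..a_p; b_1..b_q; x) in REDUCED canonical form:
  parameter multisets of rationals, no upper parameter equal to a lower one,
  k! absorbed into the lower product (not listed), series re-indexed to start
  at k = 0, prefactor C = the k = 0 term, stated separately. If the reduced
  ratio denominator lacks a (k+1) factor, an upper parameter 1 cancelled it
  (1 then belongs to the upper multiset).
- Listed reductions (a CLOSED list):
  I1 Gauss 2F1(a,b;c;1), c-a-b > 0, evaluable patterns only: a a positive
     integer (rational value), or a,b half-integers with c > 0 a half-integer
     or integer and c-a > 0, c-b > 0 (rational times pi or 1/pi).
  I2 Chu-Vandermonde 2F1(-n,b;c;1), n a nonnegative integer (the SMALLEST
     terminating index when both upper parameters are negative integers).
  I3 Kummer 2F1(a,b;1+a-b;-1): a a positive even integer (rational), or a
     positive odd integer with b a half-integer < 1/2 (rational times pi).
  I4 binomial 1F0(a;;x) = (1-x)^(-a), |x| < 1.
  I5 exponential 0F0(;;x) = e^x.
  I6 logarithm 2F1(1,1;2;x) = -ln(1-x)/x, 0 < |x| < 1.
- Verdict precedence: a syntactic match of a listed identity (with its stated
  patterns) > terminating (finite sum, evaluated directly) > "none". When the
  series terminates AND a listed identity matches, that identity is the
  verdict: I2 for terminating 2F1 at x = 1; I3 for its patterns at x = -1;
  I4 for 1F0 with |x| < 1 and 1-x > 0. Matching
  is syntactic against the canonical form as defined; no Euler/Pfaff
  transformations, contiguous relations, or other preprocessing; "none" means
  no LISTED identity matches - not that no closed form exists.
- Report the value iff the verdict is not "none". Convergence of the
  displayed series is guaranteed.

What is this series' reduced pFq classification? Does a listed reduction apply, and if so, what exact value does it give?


Structural cue: from the first term -\frac{3}{4}: the running product (C = -3/4, x = -4/7) telescopes to a rising factorial.
Step ratio: r(k) = -\frac{4}{7} * (k+1) (k+1) / [(k+3) (k+1)] - poly over poly, x = -\frac{4}{7} from leading terms; C = -\frac{3}{4} at k = 0.

Reduced: x = -\frac{4}{7}, 2F1, upper = {1, 1}, lower = {3}, C = -\frac{3}{4}. Verdict: none - at argument -\frac{4}{7} the multisets {1, 1} ; {3} match no listed identity.


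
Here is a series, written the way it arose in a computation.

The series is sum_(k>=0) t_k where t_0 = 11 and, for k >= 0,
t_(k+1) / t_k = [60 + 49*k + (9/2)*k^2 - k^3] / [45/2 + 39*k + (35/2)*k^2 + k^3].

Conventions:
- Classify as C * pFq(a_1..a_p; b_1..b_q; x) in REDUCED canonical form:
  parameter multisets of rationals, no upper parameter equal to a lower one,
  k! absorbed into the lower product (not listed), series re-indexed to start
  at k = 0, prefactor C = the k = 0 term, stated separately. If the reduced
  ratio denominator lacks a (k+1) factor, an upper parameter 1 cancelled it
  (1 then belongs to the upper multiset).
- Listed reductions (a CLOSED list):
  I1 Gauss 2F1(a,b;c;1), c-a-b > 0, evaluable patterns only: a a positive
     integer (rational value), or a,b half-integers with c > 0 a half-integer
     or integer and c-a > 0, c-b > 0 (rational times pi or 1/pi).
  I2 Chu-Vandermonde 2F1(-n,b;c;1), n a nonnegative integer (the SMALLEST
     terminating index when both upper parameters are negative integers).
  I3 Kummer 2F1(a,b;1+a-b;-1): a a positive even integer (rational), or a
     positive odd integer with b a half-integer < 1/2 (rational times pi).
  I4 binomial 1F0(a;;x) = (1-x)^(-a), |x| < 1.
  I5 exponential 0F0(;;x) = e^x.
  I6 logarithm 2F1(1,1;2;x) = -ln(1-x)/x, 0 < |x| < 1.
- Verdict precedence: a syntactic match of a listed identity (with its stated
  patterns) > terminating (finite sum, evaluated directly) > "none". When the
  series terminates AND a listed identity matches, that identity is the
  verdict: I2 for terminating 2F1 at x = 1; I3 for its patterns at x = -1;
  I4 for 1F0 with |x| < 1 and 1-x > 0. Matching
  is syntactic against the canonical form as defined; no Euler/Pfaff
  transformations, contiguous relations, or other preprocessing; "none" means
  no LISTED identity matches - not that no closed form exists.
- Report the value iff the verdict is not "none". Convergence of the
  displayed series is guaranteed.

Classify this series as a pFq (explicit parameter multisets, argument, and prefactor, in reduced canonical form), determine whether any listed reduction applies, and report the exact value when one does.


With C = 11: the canonical form is 2F1(-10, 4; 15; -1). Verdict: this is Kummer (I3) (x = -1; c = 15 equals 1+a-b for upper {-10, 4}: listed pattern). Its exact value is 1001/6.

First insight: x = (-1) and the ratio is unreduced: k + 3/2 divides both sides (prefactor 11).
Ratio: r(k) = (-1) * (k-10) (k+4) / [(k+15) (k+1)] - rational in k, leading ratio (-1); with t_0 = 11, classification follows.


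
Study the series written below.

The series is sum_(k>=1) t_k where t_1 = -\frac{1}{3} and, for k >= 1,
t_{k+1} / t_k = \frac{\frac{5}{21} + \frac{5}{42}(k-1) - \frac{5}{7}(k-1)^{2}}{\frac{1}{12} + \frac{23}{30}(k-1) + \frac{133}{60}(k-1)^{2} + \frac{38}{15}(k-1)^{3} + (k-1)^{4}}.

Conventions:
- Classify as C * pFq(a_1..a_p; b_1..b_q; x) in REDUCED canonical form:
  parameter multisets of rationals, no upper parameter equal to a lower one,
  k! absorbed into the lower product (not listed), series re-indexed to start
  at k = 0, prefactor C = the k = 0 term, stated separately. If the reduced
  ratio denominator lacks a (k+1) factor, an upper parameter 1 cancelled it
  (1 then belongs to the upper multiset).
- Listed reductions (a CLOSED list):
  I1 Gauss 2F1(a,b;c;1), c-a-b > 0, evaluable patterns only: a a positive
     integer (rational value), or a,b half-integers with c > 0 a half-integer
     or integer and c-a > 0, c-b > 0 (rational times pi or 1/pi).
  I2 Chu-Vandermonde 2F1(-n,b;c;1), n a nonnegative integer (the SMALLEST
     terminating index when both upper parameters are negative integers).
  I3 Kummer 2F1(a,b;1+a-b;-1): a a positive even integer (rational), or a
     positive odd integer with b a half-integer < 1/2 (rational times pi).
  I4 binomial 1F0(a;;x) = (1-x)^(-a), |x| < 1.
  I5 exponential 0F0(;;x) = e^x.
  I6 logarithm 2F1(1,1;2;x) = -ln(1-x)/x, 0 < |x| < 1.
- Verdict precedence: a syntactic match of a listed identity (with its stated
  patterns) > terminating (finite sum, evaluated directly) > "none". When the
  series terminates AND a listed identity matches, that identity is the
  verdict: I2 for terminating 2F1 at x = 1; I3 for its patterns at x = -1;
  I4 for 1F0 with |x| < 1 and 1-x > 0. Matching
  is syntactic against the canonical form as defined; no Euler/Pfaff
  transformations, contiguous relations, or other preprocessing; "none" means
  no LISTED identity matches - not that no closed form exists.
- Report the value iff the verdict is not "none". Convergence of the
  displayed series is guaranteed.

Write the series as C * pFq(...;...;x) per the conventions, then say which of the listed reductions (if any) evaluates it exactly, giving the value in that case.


Reduced: x = -\frac{5}{7}, 1F2, upper = {-\frac{2}{3}}, lower = {\frac{1}{5}, \frac{5}{6}}, C = -\frac{1}{3}. Verdict: none. Every listed pattern misses the 1F2 form at -\frac{5}{7}, upper {-\frac{2}{3}}.

Structural cue: t_0 being -\frac{1}{3}, the expanded ratio factors over Q; C = -1/3, roots give parameters.
Step ratio: r(k) = -\frac{5}{7} * (k-\frac{2}{3}) / [(k+\frac{1}{5}) (k+\frac{5}{6}) (k+1)] - rational in k. x = -\frac{5}{7}; t_0 = -\frac{1}{3}; negate the roots.


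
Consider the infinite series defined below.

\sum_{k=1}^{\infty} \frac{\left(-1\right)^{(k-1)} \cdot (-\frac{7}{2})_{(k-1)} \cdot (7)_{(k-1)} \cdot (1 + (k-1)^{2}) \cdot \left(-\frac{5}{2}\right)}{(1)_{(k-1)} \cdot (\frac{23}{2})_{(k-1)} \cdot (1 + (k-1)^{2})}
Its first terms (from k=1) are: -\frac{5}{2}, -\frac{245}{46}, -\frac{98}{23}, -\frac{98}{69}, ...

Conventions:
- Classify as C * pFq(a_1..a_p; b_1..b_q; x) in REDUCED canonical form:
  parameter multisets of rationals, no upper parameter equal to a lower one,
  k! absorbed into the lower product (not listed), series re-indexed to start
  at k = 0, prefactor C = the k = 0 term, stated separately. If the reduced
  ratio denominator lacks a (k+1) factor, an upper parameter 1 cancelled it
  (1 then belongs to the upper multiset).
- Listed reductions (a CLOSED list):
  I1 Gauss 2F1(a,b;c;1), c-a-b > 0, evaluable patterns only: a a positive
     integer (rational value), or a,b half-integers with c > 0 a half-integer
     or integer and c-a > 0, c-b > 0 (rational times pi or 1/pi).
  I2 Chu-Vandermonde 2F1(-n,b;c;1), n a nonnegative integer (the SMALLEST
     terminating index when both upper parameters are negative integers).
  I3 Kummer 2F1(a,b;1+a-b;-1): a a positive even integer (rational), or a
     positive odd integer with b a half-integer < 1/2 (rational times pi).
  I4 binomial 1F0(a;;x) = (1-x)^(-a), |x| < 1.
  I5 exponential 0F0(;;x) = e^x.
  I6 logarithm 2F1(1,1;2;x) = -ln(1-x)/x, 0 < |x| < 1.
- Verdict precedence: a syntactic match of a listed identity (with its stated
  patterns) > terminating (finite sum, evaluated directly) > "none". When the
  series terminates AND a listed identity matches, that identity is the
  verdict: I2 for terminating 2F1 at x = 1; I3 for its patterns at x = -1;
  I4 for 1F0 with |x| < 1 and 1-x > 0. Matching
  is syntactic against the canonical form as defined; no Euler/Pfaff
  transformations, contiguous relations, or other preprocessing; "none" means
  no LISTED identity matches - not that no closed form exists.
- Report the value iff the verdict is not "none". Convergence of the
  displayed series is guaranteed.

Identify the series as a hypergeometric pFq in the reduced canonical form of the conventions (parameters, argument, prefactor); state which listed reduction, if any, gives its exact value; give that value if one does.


With C = -\frac{5}{2}: the canonical form is 2F1(-\frac{7}{2}, 7; \frac{23}{2}; -1). Verdict: the Kummer evaluation I3 matches (x = -1; c = \frac{23}{2} equals 1+a-b for upper {-\frac{7}{2}, 7}: listed pattern). Sum: \left(-\frac{72747675}{16777216}\right) \cdot \pi.

Key step: t_0 = -\frac{5}{2} here, and (1)_k (prefactor -5/2) is k! itself.
Ratio: r(k) = -1 * (k-\frac{7}{2}) (k+7) / [(k+\frac{23}{2}) (k+1)] - rational in k. x = -1; t_0 = -\frac{5}{2}; negate the roots.


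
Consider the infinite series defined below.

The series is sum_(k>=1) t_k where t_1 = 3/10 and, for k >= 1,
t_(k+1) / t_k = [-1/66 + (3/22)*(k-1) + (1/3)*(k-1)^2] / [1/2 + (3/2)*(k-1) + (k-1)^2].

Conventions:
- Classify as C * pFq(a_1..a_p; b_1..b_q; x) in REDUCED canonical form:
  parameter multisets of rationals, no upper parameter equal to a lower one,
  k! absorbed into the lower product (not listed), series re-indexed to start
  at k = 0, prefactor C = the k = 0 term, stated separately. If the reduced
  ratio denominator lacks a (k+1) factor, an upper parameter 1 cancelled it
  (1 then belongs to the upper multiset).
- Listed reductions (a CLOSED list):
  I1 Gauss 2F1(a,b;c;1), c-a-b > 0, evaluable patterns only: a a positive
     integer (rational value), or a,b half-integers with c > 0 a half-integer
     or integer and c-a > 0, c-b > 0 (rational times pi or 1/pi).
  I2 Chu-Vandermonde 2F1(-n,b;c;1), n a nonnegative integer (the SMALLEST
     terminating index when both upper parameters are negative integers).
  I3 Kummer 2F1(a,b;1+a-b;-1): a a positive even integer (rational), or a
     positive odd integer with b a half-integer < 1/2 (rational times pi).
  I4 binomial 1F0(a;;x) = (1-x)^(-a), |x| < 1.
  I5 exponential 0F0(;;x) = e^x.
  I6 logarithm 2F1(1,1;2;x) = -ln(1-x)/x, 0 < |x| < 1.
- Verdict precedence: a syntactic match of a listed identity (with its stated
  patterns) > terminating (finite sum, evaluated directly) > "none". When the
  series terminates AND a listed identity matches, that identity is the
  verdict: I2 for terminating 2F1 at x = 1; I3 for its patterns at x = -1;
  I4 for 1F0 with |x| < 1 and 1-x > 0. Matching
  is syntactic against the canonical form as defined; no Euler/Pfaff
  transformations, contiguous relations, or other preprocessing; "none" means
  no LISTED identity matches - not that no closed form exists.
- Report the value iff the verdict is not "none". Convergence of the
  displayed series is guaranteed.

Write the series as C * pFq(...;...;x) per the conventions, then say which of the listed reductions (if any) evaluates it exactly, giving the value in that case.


Key step: t_0 = 3/10 here, and the expanded ratio factors over Q; C = 3/10, roots give parameters.
Ratio: r(k) = (1/3) * (k-1/11) / [(k+1)] - rational; roots negated = parameters, x = (1/3), C = 3/10.

Classification (C = 3/10): 1F0 with upper {-1/11}, lower {-}, argument x = 1/3. Verdict at x = 1/3: binomial (I4) matches (the 1F0 binomial series: exponent 1/11, x = 1/3). Value: (3/10) * (2/3)^(1/11).


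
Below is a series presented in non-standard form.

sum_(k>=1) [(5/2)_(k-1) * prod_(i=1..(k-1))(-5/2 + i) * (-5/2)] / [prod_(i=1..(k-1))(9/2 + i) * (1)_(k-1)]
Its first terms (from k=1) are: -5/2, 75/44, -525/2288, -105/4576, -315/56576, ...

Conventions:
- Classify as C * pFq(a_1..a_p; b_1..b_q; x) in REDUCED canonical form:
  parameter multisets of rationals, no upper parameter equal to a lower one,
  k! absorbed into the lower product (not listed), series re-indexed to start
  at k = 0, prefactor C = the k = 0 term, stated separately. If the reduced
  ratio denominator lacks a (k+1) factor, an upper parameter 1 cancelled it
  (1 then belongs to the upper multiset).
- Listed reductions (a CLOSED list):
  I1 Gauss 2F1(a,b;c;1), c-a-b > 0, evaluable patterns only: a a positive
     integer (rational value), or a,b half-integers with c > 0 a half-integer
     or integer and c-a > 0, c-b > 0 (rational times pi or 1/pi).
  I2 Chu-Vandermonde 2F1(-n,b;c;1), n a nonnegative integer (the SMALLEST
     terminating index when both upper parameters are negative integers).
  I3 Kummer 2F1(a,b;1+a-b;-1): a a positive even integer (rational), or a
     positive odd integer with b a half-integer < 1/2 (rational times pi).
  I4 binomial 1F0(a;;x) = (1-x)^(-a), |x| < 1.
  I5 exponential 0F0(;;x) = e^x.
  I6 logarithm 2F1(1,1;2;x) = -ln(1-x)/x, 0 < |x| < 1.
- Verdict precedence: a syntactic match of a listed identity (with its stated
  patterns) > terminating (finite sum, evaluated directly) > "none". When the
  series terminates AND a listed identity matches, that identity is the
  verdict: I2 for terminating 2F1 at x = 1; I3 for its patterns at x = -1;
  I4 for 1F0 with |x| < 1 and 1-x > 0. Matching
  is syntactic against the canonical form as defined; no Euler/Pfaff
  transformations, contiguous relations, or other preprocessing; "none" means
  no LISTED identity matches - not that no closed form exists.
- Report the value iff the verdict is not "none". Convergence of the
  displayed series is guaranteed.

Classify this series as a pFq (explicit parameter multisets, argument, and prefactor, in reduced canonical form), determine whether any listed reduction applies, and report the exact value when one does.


The tell: from the first term -5/2: the lower running product (prefactor -5/2) is a rising factorial.
Consecutive-term ratio: r(k) = 1 * (k-3/2) (k+5/2) / [(k+11/2) (k+1)] - rational in k. x = 1; t_0 = -5/2; negate the roots.

Canonical form: C = -5/2 times 2F1 with upper {-3/2, 5/2}, lower {11/2}, x = 1. Verdict: Gauss's theorem I1 (half-integer case) applies (x = 1; upper {-3/2, 5/2} half-integers, c = 11/2 in the evaluable pattern). Value: (-11025/32768) * pi.


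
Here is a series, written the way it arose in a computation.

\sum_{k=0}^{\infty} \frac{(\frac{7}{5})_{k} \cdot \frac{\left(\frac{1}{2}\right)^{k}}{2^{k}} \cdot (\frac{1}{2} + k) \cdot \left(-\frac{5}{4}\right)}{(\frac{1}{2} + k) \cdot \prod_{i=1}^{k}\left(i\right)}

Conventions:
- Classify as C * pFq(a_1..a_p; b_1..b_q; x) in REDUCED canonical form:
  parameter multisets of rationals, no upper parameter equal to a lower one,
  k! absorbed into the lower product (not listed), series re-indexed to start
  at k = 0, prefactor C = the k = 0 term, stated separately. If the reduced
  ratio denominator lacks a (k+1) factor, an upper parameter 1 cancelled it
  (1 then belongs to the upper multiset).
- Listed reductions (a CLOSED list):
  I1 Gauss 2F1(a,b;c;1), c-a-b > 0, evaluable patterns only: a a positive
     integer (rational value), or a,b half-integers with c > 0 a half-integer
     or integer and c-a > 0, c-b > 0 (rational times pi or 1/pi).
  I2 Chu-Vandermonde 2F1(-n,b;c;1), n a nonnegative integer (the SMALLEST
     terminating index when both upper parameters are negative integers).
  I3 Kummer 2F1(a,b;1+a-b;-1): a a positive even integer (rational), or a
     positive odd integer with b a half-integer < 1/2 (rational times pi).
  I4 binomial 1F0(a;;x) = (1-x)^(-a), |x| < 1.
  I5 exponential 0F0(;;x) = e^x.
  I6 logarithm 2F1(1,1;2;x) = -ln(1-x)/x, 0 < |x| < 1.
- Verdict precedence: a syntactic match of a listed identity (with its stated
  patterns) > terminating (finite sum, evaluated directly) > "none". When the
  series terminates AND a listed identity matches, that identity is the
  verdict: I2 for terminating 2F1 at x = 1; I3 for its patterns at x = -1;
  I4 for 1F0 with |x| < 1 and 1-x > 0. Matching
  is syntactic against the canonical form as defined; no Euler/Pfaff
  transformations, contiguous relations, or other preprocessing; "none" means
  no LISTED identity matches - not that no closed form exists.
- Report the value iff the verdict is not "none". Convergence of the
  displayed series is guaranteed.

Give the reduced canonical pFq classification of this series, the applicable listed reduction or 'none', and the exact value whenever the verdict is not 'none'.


The tell: with t_0 = -\frac{5}{4}, the product of the first k integers (C = -5/4, x = 1/4) is k!.
Term ratio: r(k) = \frac{1}{4} * (k+\frac{7}{5}) / [(k+1)] - rational; roots negated = parameters, x = \frac{1}{4}, C = -\frac{5}{4}.

At argument \frac{1}{4}: a 1F0 with upper {\frac{7}{5}}, lower {-}, scaled by C = -\frac{5}{4}. Verdict at x = \frac{1}{4}: binomial (I4) matches (the 1F0 binomial series: exponent -7/5, x = \frac{1}{4}). Hence: \left(-\frac{5}{4}\right) \cdot \left(\frac{3}{4}\right)^{-\frac{7}{5}}.


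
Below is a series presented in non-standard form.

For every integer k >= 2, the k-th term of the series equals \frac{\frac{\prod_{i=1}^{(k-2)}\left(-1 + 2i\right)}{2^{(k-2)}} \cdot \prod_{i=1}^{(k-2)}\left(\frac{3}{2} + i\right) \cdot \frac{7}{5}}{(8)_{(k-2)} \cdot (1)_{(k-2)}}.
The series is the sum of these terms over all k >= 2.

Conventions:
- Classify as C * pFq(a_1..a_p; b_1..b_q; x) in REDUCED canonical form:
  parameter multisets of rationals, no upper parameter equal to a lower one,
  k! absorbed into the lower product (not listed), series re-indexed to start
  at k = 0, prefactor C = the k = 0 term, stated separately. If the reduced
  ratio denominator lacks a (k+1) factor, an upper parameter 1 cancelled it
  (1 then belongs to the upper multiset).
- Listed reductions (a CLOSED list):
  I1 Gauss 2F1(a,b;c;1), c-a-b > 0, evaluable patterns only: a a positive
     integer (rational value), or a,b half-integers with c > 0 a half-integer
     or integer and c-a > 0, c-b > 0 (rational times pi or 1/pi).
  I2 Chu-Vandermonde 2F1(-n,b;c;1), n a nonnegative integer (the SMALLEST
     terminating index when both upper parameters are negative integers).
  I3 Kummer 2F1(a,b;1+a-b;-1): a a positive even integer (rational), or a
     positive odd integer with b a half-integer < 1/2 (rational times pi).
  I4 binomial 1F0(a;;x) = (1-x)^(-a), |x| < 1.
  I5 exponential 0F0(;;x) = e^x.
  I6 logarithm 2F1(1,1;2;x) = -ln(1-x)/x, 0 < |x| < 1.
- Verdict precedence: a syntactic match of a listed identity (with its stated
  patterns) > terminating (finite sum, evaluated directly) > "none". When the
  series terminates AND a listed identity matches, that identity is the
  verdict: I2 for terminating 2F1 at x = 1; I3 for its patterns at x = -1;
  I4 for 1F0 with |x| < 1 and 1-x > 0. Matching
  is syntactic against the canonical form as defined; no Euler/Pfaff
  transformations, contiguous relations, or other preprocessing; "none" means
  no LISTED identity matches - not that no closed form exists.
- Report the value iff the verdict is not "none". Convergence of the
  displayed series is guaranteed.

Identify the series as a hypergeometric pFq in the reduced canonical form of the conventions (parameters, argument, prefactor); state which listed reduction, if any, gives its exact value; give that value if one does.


Canonical form: C = \frac{7}{5} times 2F1 with upper {\frac{1}{2}, \frac{5}{2}}, lower {8}, x = 1. Verdict: Gauss (I1, half-integer pattern) applies (x = 1; upper {\frac{1}{2}, \frac{5}{2}} half-integers, c = 8 in the evaluable pattern). Sum: \frac{524288}{96525} / \pi.

The tell: t_0 = \frac{7}{5} here, and the odd product 1*3*...*(2k-1) (prefactor 7/5) is 2^k (1/2)_k.
Term ratio: r(k) = 1 * (k+\frac{1}{2}) (k+\frac{5}{2}) / [(k+8) (k+1)] - rational; roots negated = parameters, x = 1, C = \frac{7}{5}.


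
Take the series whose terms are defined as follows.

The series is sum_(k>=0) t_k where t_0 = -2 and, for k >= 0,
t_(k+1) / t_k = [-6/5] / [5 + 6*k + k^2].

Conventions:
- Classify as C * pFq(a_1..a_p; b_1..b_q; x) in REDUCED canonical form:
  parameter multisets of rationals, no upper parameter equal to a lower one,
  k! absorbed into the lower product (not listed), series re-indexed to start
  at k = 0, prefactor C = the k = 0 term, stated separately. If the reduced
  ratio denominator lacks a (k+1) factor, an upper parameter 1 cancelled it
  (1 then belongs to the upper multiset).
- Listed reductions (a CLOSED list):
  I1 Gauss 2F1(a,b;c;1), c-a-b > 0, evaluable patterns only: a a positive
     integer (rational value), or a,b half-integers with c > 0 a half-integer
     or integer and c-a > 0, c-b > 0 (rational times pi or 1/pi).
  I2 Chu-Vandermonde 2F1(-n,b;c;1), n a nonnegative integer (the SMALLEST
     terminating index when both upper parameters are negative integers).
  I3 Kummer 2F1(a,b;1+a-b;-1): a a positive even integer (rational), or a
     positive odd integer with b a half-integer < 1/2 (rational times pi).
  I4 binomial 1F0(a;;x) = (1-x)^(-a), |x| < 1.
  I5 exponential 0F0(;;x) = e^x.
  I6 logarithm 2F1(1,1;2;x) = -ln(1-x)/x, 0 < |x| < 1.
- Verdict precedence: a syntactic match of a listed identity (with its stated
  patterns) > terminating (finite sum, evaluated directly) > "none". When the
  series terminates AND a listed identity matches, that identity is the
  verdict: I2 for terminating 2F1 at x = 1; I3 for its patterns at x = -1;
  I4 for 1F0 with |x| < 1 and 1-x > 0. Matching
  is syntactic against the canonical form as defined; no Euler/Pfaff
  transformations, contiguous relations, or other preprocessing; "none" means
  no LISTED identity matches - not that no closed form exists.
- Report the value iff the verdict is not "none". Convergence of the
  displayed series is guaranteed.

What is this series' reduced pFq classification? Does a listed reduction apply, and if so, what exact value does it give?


Classification (C = -2): 0F1 with upper {-}, lower {5}, argument x = -6/5. Verdict: none. No listed pattern accepts 0F1(-; 5; -6/5).

Structural cue: t_0 = -2 here, and roots of the ratio polynomials (C = -2) are the negated parameters.
Ratio: r(k) = (-6/5) * 1 / [(k+5) (k+1)] - rational in k. x = (-6/5); t_0 = -2; negate the roots.


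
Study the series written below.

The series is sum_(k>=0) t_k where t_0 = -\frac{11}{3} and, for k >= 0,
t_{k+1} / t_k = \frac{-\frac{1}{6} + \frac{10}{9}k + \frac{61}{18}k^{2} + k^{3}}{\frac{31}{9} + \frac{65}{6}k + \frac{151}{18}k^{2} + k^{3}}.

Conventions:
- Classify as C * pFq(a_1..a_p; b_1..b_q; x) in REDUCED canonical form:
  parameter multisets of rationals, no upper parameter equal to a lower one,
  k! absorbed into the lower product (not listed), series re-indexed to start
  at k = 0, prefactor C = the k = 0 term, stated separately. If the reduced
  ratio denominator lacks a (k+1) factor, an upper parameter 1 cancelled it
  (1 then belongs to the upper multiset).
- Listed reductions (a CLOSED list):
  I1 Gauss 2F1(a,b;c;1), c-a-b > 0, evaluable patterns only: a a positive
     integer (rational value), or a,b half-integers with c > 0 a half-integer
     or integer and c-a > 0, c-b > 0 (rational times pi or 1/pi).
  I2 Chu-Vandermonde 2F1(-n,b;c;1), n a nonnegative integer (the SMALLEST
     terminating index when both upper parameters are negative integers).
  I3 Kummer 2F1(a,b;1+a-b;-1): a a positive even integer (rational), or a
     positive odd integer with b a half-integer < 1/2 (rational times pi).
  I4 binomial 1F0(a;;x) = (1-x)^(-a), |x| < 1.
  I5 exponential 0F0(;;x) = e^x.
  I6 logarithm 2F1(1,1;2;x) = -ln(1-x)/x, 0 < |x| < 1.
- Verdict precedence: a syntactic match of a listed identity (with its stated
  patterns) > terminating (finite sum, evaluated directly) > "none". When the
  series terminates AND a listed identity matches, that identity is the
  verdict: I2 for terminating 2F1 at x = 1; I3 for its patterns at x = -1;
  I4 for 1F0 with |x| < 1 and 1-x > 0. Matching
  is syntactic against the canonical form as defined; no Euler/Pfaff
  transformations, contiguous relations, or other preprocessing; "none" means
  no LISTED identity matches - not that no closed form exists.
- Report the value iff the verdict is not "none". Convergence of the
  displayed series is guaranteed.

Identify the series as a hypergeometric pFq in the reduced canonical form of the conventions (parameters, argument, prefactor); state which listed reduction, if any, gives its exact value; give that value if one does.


Reduced: x = 1, 2F1, upper = {-\frac{1}{9}, 3}, lower = {\frac{62}{9}}, C = -\frac{11}{3}. Verdict: the Gauss summation I1 applies (x = 1: the Gamma ratio telescopes since c-a-b = 4 > 0 and a = 3 in Z>0). Its exact value is -\frac{44891}{13122}.

Structural cue: from the first term -\frac{11}{3}: cancel k + 1/2 from the displayed ratio first; then C = -11/3, x = 1.
Ratio: r(k) = 1 * (k-\frac{1}{9}) (k+3) / [(k+\frac{62}{9}) (k+1)] - poly over poly, x = 1 from leading terms; C = -\frac{11}{3} at k = 0.


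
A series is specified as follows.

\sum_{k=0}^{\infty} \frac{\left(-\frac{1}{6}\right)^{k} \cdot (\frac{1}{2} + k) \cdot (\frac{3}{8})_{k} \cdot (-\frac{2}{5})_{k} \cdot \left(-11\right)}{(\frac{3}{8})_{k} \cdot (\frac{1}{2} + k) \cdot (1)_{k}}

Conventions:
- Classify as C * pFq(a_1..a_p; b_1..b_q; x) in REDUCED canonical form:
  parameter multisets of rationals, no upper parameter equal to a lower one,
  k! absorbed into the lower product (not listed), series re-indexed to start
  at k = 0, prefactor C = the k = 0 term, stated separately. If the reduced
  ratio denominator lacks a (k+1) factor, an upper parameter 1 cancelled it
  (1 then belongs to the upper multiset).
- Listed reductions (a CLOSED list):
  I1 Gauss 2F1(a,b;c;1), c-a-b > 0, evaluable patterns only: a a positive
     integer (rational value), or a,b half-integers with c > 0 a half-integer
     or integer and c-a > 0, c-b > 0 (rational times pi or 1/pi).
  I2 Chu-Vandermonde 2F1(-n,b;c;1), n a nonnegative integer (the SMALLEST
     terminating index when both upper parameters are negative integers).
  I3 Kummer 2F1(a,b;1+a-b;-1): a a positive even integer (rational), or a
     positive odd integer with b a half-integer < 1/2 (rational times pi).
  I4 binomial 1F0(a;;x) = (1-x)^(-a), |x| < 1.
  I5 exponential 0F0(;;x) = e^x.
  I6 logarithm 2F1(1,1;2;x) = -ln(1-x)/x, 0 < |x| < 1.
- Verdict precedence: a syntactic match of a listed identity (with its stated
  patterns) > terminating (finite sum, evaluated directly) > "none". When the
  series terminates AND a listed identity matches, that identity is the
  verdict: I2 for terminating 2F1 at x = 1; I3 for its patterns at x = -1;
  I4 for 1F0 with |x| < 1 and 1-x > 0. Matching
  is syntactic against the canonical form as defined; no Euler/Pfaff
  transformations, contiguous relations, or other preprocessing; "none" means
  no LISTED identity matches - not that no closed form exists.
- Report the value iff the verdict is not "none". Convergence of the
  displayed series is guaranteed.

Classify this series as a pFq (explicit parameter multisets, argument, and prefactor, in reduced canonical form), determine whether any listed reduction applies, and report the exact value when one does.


With C = -11: the canonical form is 1F0(-\frac{2}{5}; -; -\frac{1}{6}). Verdict: the binomial series (I4) fires (the 1F0 binomial series: exponent 2/5, x = -\frac{1}{6}). Hence: \left(-11\right) \cdot \left(\frac{7}{6}\right)^{\frac{2}{5}}.

Structural cue: from the first term -11: (1)_k (C = -11) is k! itself.
Term ratio: r(k) = -\frac{1}{6} * (k-\frac{2}{5}) / [(k+1)] - rational in k, leading ratio -\frac{1}{6}; with t_0 = -11, classification follows.
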